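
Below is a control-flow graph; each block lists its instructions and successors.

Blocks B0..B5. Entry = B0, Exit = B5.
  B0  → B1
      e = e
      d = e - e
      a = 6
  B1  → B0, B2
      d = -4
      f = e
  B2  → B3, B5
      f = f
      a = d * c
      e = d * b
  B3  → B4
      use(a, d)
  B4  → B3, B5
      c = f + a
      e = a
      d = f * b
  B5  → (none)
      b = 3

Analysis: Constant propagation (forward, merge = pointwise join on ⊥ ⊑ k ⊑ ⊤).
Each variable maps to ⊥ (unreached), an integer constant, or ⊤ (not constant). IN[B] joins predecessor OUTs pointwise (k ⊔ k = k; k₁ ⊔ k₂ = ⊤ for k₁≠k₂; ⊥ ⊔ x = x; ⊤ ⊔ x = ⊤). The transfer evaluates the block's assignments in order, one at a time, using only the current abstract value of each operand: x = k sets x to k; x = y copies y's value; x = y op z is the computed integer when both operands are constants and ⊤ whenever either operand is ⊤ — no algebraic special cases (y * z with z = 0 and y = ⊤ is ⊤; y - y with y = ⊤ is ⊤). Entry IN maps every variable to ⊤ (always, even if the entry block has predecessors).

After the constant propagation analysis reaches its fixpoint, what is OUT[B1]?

Answer: {a: 6, b: ⊤, c: ⊤, d: -4, e: ⊤, f: ⊤}

Trace:
Converged values:
  B0:   IN=(all ⊤)   OUT={a:6; rest ⊤}
  B1:   IN={a:6; rest ⊤}   OUT={a:6, d:-4; rest ⊤}
  B2:   IN={a:6, d:-4; rest ⊤}   OUT={d:-4; rest ⊤}
  B3:   IN=(all ⊤)   OUT=(all ⊤)
  B4:   IN=(all ⊤)   OUT=(all ⊤)
  B5:   IN=(all ⊤)   OUT={b:3; rest ⊤}

Merge at B1: IN[B1] = OUT[B0] = {a: 6, b: ⊤, c: ⊤, d: ⊤, e: ⊤, f: ⊤}
Applying B1's transfer function to that IN value gives OUT[B1] (row B1 above).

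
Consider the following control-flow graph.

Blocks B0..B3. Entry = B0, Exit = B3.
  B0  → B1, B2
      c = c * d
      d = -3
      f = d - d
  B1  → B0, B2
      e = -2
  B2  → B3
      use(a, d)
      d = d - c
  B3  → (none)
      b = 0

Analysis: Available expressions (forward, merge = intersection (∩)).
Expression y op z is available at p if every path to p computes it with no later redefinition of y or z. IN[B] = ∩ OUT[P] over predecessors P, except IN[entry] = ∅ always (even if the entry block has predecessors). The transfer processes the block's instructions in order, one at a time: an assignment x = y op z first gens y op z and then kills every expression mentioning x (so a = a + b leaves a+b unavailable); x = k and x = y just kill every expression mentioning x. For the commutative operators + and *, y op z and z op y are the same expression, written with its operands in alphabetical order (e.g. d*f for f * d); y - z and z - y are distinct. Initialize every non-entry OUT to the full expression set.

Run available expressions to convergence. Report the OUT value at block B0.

Per-block solution:
  B0:  IN={}  OUT={d-d}
  B1:  IN={d-d}  OUT={d-d}
  B2:  IN={d-d}  OUT={}
  B3:  IN={}  OUT={}

Merge at B0 (entry node, so the boundary value {} is joined with the incoming edge(s)): IN[B0] = {} ∩ OUT[B1] = {}
Applying B0's transfer function to that IN value gives OUT[B0] (row B0 above).

Answer: {d-d}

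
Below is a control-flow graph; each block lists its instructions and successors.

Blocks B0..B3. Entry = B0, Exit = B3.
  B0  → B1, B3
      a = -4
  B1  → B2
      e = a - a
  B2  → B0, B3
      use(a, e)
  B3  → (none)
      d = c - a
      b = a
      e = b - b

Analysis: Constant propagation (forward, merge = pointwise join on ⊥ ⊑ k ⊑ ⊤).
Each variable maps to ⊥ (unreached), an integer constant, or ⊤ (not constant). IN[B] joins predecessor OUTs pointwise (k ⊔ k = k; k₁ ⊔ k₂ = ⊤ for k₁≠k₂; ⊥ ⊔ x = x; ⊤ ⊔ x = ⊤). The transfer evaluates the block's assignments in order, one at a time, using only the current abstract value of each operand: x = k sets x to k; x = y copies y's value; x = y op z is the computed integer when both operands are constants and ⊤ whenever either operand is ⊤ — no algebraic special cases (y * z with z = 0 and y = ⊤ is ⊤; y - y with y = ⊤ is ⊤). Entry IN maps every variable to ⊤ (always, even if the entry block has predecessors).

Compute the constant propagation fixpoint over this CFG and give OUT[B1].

Answer: {a: -4, b: ⊤, c: ⊤, d: ⊤, e: 0, f: ⊤}

Derivation:
Fixpoint table:
  B0:  IN=(all ⊤)  OUT={a:-4; rest ⊤}
  B1:  IN={a:-4; rest ⊤}  OUT={a:-4, e:0; rest ⊤}
  B2:  IN={a:-4, e:0; rest ⊤}  OUT={a:-4, e:0; rest ⊤}
  B3:  IN={a:-4; rest ⊤}  OUT={a:-4, b:-4, e:0; rest ⊤}

Merge at B1: IN[B1] = OUT[B0] = {a: -4, b: ⊤, c: ⊤, d: ⊤, e: ⊤, f: ⊤}
Applying B1's transfer function to that IN value gives OUT[B1] (row B1 above).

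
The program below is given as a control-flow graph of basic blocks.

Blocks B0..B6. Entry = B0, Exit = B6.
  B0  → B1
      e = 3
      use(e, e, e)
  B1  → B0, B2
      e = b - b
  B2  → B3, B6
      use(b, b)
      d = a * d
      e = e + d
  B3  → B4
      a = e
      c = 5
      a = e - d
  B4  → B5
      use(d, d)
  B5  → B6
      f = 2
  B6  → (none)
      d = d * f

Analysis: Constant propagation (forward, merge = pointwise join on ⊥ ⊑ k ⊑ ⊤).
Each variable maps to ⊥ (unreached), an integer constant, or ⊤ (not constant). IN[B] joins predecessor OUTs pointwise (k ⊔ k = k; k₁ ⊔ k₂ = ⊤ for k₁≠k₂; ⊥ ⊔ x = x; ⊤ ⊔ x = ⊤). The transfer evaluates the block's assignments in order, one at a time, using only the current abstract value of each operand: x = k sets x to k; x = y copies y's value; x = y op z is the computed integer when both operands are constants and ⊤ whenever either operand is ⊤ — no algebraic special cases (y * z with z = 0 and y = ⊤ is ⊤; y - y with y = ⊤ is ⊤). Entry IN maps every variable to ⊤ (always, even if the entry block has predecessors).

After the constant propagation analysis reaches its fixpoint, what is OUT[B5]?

Fixpoint table:
  B0: | IN=(all ⊤) | OUT={e:3; rest ⊤}
  B1: | IN={e:3; rest ⊤} | OUT=(all ⊤)
  B2: | IN=(all ⊤) | OUT=(all ⊤)
  B3: | IN=(all ⊤) | OUT={c:5; rest ⊤}
  B4: | IN={c:5; rest ⊤} | OUT={c:5; rest ⊤}
  B5: | IN={c:5; rest ⊤} | OUT={c:5, f:2; rest ⊤}
  B6: | IN=(all ⊤) | OUT=(all ⊤)

Merge at B5: IN[B5] = OUT[B4] = {a: ⊤, b: ⊤, c: 5, d: ⊤, e: ⊤, f: ⊤}
Applying B5's transfer function to that IN value gives OUT[B5] (row B5 above).

Answer: {a: ⊤, b: ⊤, c: 5, d: ⊤, e: ⊤, f: 2}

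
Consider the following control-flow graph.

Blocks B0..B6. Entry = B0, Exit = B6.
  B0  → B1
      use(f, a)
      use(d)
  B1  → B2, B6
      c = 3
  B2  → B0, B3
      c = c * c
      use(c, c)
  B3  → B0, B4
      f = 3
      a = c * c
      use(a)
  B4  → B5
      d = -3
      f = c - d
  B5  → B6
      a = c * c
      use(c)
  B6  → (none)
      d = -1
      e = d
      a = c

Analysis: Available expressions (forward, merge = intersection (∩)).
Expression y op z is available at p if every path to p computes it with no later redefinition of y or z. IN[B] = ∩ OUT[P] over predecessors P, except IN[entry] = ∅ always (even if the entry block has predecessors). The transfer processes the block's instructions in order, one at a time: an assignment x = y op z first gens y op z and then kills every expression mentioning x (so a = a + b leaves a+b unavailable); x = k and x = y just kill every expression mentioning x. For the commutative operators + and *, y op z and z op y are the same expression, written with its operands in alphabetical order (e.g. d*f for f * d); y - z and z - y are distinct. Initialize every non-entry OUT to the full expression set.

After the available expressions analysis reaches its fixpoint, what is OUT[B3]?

Converged values:
  B0:  IN={}  OUT={}
  B1:  IN={}  OUT={}
  B2:  IN={}  OUT={}
  B3:  IN={}  OUT={c*c}
  B4:  IN={c*c}  OUT={c*c, c-d}
  B5:  IN={c*c, c-d}  OUT={c*c, c-d}
  B6:  IN={}  OUT={}

Merge at B3: IN[B3] = OUT[B2] = {}
Applying B3's transfer function to that IN value gives OUT[B3] (row B3 above).

Answer: {c*c}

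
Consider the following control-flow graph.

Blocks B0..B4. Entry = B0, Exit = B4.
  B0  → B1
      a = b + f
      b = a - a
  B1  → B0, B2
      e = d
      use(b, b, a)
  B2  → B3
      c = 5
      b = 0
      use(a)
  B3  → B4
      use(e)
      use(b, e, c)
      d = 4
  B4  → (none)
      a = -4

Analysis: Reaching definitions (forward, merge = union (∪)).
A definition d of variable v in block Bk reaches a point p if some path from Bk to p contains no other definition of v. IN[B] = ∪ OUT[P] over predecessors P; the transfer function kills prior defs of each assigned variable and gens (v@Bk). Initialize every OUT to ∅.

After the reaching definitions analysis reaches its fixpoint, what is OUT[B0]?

Answer: {a@B0, b@B0, e@B1}

Trace:
Per-block solution:
  B0:   IN={a@B0, b@B0, e@B1}   OUT={a@B0, b@B0, e@B1}
  B1:   IN={a@B0, b@B0, e@B1}   OUT={a@B0, b@B0, e@B1}
  B2:   IN={a@B0, b@B0, e@B1}   OUT={a@B0, b@B2, c@B2, e@B1}
  B3:   IN={a@B0, b@B2, c@B2, e@B1}   OUT={a@B0, b@B2, c@B2, d@B3, e@B1}
  B4:   IN={a@B0, b@B2, c@B2, d@B3, e@B1}   OUT={a@B4, b@B2, c@B2, d@B3, e@B1}

Merge at B0 (entry node, so the boundary value {} is joined with the incoming edge(s)): IN[B0] = {} ⊔ OUT[B1] = {a@B0, b@B0, e@B1}
Applying B0's transfer function to that IN value gives OUT[B0] (row B0 above).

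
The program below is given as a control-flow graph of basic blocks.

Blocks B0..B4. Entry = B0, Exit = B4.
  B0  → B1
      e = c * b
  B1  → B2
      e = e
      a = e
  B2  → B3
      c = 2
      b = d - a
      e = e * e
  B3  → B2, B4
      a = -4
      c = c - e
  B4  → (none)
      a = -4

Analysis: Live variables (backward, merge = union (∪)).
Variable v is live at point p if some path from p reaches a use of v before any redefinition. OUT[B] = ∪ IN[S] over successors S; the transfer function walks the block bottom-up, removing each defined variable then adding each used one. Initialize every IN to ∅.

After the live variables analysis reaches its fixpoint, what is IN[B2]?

Answer: {a, d, e}

Trace:
Converged values:
  B0: | IN={b, c, d} | OUT={d, e}
  B1: | IN={d, e} | OUT={a, d, e}
  B2: | IN={a, d, e} | OUT={c, d, e}
  B3: | IN={c, d, e} | OUT={a, d, e}
  B4: | IN={} | OUT={}

Merge at B2: OUT[B2] = IN[B3] = {c, d, e}
Applying B2's transfer function to that OUT value gives IN[B2] (row B2 above).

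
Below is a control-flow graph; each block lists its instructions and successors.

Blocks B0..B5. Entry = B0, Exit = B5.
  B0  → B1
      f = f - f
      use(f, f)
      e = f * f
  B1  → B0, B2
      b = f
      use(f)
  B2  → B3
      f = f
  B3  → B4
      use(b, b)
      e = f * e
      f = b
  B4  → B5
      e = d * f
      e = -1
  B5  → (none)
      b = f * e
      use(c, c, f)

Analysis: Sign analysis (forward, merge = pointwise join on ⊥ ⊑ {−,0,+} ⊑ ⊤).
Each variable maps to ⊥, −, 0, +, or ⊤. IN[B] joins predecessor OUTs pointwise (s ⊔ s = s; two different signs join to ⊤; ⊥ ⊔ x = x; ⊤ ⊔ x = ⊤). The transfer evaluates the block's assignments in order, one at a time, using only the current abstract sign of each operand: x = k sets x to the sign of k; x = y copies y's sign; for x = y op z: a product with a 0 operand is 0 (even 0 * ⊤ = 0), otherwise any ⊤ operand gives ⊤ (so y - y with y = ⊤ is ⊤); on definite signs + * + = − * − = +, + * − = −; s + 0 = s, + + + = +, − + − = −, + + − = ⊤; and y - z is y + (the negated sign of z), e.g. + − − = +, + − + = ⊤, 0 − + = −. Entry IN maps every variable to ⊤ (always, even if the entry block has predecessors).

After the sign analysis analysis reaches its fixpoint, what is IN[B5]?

Answer: {a: ⊤, b: ⊤, c: ⊤, d: ⊤, e: -, f: ⊤}

Trace:
Per-block solution:
  B0:  IN=(all ⊤)  OUT=(all ⊤)
  B1:  IN=(all ⊤)  OUT=(all ⊤)
  B2:  IN=(all ⊤)  OUT=(all ⊤)
  B3:  IN=(all ⊤)  OUT=(all ⊤)
  B4:  IN=(all ⊤)  OUT={e:-; rest ⊤}
  B5:  IN={e:-; rest ⊤}  OUT={e:-; rest ⊤}

Merge at B5: IN[B5] = OUT[B4] = {a: ⊤, b: ⊤, c: ⊤, d: ⊤, e: -, f: ⊤}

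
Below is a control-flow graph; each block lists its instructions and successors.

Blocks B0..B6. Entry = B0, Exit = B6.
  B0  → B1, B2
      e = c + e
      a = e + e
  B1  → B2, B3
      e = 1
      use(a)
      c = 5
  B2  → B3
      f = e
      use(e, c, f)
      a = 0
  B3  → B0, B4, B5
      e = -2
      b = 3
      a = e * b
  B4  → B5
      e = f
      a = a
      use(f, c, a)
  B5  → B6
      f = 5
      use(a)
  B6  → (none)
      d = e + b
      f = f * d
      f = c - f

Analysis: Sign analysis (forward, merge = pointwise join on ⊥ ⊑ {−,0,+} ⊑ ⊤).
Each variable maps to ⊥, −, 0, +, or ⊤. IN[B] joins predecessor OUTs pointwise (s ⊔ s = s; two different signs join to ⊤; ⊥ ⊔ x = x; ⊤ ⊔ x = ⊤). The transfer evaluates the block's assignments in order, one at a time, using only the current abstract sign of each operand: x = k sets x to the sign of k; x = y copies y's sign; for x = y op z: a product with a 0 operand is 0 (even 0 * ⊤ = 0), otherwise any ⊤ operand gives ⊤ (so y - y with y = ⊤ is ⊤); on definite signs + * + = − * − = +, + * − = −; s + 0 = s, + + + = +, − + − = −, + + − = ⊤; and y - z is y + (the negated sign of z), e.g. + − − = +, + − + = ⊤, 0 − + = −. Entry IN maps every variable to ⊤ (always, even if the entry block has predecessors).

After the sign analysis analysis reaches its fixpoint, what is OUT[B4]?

Answer: {a: -, b: +, c: ⊤, d: ⊤, e: ⊤, f: ⊤}

Working:
Converged values:
  B0:   IN=(all ⊤)   OUT=(all ⊤)
  B1:   IN=(all ⊤)   OUT={c:+, e:+; rest ⊤}
  B2:   IN=(all ⊤)   OUT={a:0; rest ⊤}
  B3:   IN=(all ⊤)   OUT={a:-, b:+, e:-; rest ⊤}
  B4:   IN={a:-, b:+, e:-; rest ⊤}   OUT={a:-, b:+; rest ⊤}
  B5:   IN={a:-, b:+; rest ⊤}   OUT={a:-, b:+, f:+; rest ⊤}
  B6:   IN={a:-, b:+, f:+; rest ⊤}   OUT={a:-, b:+; rest ⊤}

Merge at B4: IN[B4] = OUT[B3] = {a: -, b: +, c: ⊤, d: ⊤, e: -, f: ⊤}
Applying B4's transfer function to that IN value gives OUT[B4] (row B4 above).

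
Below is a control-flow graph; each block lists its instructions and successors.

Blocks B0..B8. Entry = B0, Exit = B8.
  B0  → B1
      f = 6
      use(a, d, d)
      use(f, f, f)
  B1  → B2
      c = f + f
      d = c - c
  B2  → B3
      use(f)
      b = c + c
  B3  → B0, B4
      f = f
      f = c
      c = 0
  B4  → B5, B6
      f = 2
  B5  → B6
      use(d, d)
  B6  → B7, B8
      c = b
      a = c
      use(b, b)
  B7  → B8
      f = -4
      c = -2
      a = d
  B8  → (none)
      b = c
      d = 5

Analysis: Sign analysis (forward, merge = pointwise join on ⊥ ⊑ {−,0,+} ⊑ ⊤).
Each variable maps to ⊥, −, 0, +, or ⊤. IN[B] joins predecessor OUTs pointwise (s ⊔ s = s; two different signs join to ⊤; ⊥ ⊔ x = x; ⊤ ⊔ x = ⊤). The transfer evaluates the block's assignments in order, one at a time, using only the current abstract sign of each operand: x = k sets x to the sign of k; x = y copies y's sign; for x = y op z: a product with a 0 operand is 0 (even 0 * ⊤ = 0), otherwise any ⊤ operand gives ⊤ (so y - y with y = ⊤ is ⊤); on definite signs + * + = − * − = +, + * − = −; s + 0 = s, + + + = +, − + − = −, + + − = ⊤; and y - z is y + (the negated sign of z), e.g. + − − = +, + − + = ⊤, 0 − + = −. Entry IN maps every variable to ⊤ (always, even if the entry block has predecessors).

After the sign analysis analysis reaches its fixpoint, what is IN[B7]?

Per-block solution:
  B0: | IN=(all ⊤) | OUT={f:+; rest ⊤}
  B1: | IN={f:+; rest ⊤} | OUT={c:+, f:+; rest ⊤}
  B2: | IN={c:+, f:+; rest ⊤} | OUT={b:+, c:+, f:+; rest ⊤}
  B3: | IN={b:+, c:+, f:+; rest ⊤} | OUT={b:+, c:0, f:+; rest ⊤}
  B4: | IN={b:+, c:0, f:+; rest ⊤} | OUT={b:+, c:0, f:+; rest ⊤}
  B5: | IN={b:+, c:0, f:+; rest ⊤} | OUT={b:+, c:0, f:+; rest ⊤}
  B6: | IN={b:+, c:0, f:+; rest ⊤} | OUT={a:+, b:+, c:+, f:+; rest ⊤}
  B7: | IN={a:+, b:+, c:+, f:+; rest ⊤} | OUT={b:+, c:-, f:-; rest ⊤}
  B8: | IN={b:+; rest ⊤} | OUT={d:+; rest ⊤}

Merge at B7: IN[B7] = OUT[B6] = {a: +, b: +, c: +, d: ⊤, e: ⊤, f: +}

Answer: {a: +, b: +, c: +, d: ⊤, e: ⊤, f: +}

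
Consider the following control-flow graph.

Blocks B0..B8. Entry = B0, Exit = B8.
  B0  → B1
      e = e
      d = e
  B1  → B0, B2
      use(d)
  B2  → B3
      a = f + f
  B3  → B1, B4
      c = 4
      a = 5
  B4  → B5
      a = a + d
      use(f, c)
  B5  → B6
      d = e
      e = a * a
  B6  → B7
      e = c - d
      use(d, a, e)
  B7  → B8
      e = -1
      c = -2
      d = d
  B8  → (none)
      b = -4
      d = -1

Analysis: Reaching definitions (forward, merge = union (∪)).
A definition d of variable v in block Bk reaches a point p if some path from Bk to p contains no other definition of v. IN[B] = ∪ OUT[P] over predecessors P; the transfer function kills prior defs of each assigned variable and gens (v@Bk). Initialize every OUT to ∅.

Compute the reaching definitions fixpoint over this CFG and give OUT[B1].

Fixpoint table:
  B0: | IN={a@B3, c@B3, d@B0, e@B0} | OUT={a@B3, c@B3, d@B0, e@B0}
  B1: | IN={a@B3, c@B3, d@B0, e@B0} | OUT={a@B3, c@B3, d@B0, e@B0}
  B2: | IN={a@B3, c@B3, d@B0, e@B0} | OUT={a@B2, c@B3, d@B0, e@B0}
  B3: | IN={a@B2, c@B3, d@B0, e@B0} | OUT={a@B3, c@B3, d@B0, e@B0}
  B4: | IN={a@B3, c@B3, d@B0, e@B0} | OUT={a@B4, c@B3, d@B0, e@B0}
  B5: | IN={a@B4, c@B3, d@B0, e@B0} | OUT={a@B4, c@B3, d@B5, e@B5}
  B6: | IN={a@B4, c@B3, d@B5, e@B5} | OUT={a@B4, c@B3, d@B5, e@B6}
  B7: | IN={a@B4, c@B3, d@B5, e@B6} | OUT={a@B4, c@B7, d@B7, e@B7}
  B8: | IN={a@B4, c@B7, d@B7, e@B7} | OUT={a@B4, b@B8, c@B7, d@B8, e@B7}

Merge at B1: IN[B1] = OUT[B0] ⊔ OUT[B3] = {a@B3, c@B3, d@B0, e@B0}
Applying B1's transfer function to that IN value gives OUT[B1] (row B1 above).

Answer: {a@B3, c@B3, d@B0, e@B0}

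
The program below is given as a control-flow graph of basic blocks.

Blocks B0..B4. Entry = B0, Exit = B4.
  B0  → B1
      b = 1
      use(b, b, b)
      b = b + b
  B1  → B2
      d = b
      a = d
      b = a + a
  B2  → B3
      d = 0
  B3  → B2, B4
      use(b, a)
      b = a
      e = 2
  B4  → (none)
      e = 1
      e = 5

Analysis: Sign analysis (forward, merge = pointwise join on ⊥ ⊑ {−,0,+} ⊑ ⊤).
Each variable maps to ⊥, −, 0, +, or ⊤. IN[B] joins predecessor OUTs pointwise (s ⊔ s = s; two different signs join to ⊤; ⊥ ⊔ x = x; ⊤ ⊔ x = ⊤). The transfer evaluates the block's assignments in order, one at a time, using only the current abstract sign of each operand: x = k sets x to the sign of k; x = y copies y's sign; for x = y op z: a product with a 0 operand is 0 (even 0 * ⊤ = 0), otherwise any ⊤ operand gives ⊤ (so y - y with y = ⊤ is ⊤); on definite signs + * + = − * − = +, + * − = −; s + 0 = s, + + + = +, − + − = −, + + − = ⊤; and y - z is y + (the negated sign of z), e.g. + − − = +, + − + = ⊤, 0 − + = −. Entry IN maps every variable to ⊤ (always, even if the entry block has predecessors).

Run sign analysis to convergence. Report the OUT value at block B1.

Converged values:
  B0: | IN=(all ⊤) | OUT={b:+; rest ⊤}
  B1: | IN={b:+; rest ⊤} | OUT={a:+, b:+, d:+; rest ⊤}
  B2: | IN={a:+, b:+; rest ⊤} | OUT={a:+, b:+, d:0; rest ⊤}
  B3: | IN={a:+, b:+, d:0; rest ⊤} | OUT={a:+, b:+, d:0, e:+; rest ⊤}
  B4: | IN={a:+, b:+, d:0, e:+; rest ⊤} | OUT={a:+, b:+, d:0, e:+; rest ⊤}

Merge at B1: IN[B1] = OUT[B0] = {a: ⊤, b: +, c: ⊤, d: ⊤, e: ⊤, f: ⊤}
Applying B1's transfer function to that IN value gives OUT[B1] (row B1 above).

Answer: {a: +, b: +, c: ⊤, d: +, e: ⊤, f: ⊤}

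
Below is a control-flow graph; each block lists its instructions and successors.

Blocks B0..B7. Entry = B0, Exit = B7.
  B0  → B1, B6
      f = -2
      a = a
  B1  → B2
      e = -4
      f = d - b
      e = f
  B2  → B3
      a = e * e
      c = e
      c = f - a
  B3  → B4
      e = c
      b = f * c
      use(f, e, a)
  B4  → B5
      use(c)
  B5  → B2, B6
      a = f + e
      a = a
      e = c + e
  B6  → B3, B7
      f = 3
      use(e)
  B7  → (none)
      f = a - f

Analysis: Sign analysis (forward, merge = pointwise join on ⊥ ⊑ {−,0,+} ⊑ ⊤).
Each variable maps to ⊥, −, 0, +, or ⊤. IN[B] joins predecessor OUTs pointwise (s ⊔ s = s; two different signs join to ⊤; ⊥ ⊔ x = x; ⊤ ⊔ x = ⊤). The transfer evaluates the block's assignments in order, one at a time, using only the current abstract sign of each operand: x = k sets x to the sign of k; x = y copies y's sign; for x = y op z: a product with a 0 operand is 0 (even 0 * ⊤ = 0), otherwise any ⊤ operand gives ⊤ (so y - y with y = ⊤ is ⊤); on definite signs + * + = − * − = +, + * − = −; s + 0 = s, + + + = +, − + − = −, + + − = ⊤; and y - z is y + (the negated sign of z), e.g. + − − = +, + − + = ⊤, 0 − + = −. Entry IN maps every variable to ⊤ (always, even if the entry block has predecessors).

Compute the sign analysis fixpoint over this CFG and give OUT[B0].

Per-block solution:
  B0: | IN=(all ⊤) | OUT={f:-; rest ⊤}
  B1: | IN={f:-; rest ⊤} | OUT=(all ⊤)
  B2: | IN=(all ⊤) | OUT=(all ⊤)
  B3: | IN=(all ⊤) | OUT=(all ⊤)
  B4: | IN=(all ⊤) | OUT=(all ⊤)
  B5: | IN=(all ⊤) | OUT=(all ⊤)
  B6: | IN=(all ⊤) | OUT={f:+; rest ⊤}
  B7: | IN={f:+; rest ⊤} | OUT=(all ⊤)

B0 is the boundary node: IN[B0] = {a: ⊤, b: ⊤, c: ⊤, d: ⊤, e: ⊤, f: ⊤}
Applying B0's transfer function to that IN value gives OUT[B0] (row B0 above).

Answer: {a: ⊤, b: ⊤, c: ⊤, d: ⊤, e: ⊤, f: -}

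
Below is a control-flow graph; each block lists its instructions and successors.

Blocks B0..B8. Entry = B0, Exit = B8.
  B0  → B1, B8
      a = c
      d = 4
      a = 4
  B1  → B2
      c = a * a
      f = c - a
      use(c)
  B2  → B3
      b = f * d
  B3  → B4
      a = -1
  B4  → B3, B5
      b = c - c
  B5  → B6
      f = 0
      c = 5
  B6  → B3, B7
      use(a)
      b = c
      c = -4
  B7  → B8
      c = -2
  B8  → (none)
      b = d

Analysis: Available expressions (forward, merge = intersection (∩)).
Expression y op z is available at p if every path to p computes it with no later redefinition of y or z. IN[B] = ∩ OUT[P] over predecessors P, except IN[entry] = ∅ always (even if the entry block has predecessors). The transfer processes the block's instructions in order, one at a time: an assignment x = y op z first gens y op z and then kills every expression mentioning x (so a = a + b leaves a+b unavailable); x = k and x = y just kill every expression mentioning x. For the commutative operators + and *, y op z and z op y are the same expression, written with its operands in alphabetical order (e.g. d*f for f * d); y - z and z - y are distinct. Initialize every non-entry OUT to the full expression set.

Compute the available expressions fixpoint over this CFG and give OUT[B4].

Per-block solution:
  B0:  IN={}  OUT={}
  B1:  IN={}  OUT={a*a, c-a}
  B2:  IN={a*a, c-a}  OUT={a*a, c-a, d*f}
  B3:  IN={}  OUT={}
  B4:  IN={}  OUT={c-c}
  B5:  IN={c-c}  OUT={}
  B6:  IN={}  OUT={}
  B7:  IN={}  OUT={}
  B8:  IN={}  OUT={}

Merge at B4: IN[B4] = OUT[B3] = {}
Applying B4's transfer function to that IN value gives OUT[B4] (row B4 above).

Answer: {c-c}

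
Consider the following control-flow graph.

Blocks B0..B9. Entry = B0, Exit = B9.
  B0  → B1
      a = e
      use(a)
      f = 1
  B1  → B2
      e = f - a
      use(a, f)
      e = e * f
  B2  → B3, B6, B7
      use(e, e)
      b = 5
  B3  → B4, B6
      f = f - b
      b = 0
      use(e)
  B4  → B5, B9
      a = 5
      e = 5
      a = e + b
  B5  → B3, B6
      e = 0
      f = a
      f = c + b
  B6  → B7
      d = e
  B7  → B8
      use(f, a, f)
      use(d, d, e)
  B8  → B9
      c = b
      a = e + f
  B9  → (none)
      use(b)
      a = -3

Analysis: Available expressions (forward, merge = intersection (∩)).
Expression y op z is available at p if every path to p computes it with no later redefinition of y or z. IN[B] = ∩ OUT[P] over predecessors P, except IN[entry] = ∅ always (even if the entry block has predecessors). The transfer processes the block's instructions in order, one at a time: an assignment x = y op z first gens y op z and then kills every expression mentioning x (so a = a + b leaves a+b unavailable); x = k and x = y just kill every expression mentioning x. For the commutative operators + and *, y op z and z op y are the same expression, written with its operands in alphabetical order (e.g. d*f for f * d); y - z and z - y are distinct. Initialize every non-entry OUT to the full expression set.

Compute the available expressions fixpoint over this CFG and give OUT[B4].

Converged values:
  B0:   IN={}   OUT={}
  B1:   IN={}   OUT={f-a}
  B2:   IN={f-a}   OUT={f-a}
  B3:   IN={}   OUT={}
  B4:   IN={}   OUT={b+e}
  B5:   IN={b+e}   OUT={b+c}
  B6:   IN={}   OUT={}
  B7:   IN={}   OUT={}
  B8:   IN={}   OUT={e+f}
  B9:   IN={}   OUT={}

Merge at B4: IN[B4] = OUT[B3] = {}
Applying B4's transfer function to that IN value gives OUT[B4] (row B4 above).

Answer: {b+e}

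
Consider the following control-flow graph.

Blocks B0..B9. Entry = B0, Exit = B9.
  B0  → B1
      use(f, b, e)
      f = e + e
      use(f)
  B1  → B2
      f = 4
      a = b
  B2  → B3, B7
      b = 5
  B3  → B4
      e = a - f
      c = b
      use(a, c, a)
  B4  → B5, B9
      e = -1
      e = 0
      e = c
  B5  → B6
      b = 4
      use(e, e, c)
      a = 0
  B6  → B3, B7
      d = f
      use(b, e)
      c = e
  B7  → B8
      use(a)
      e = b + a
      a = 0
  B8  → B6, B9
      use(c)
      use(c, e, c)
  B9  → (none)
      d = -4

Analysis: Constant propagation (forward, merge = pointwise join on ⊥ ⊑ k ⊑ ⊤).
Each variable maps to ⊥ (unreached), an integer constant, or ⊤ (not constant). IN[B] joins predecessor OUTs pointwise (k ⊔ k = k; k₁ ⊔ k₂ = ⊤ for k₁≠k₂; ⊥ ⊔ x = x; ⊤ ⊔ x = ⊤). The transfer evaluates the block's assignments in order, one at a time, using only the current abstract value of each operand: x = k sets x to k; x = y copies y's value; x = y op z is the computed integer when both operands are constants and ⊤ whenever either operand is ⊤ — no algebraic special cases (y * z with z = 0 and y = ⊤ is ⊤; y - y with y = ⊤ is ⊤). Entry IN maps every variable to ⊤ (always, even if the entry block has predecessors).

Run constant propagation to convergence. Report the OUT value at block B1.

Answer: {a: ⊤, b: ⊤, c: ⊤, d: ⊤, e: ⊤, f: 4}

Derivation:
Converged values:
  B0:  IN=(all ⊤)  OUT=(all ⊤)
  B1:  IN=(all ⊤)  OUT={f:4; rest ⊤}
  B2:  IN={f:4; rest ⊤}  OUT={b:5, f:4; rest ⊤}
  B3:  IN={f:4; rest ⊤}  OUT={f:4; rest ⊤}
  B4:  IN={f:4; rest ⊤}  OUT={f:4; rest ⊤}
  B5:  IN={f:4; rest ⊤}  OUT={a:0, b:4, f:4; rest ⊤}
  B6:  IN={a:0, f:4; rest ⊤}  OUT={a:0, d:4, f:4; rest ⊤}
  B7:  IN={f:4; rest ⊤}  OUT={a:0, f:4; rest ⊤}
  B8:  IN={a:0, f:4; rest ⊤}  OUT={a:0, f:4; rest ⊤}
  B9:  IN={f:4; rest ⊤}  OUT={d:-4, f:4; rest ⊤}

Merge at B1: IN[B1] = OUT[B0] = {a: ⊤, b: ⊤, c: ⊤, d: ⊤, e: ⊤, f: ⊤}
Applying B1's transfer function to that IN value gives OUT[B1] (row B1 above).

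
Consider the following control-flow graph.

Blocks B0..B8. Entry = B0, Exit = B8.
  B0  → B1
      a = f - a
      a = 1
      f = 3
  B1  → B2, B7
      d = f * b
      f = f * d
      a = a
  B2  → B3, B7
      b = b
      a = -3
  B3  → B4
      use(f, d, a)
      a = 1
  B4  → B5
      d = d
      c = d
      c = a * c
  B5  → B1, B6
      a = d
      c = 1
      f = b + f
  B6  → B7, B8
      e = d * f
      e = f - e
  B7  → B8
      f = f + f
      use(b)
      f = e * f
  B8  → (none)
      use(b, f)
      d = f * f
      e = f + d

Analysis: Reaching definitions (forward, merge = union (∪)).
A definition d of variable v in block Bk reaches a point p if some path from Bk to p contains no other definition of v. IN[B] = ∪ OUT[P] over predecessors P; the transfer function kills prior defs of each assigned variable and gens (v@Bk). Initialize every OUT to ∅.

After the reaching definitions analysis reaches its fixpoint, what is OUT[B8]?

Answer: {a@B1, a@B2, a@B5, b@B2, c@B5, d@B8, e@B8, f@B5, f@B7}

Trace:
Per-block solution:
  B0:   IN={}   OUT={a@B0, f@B0}
  B1:   IN={a@B0, a@B5, b@B2, c@B5, d@B4, f@B0, f@B5}   OUT={a@B1, b@B2, c@B5, d@B1, f@B1}
  B2:   IN={a@B1, b@B2, c@B5, d@B1, f@B1}   OUT={a@B2, b@B2, c@B5, d@B1, f@B1}
  B3:   IN={a@B2, b@B2, c@B5, d@B1, f@B1}   OUT={a@B3, b@B2, c@B5, d@B1, f@B1}
  B4:   IN={a@B3, b@B2, c@B5, d@B1, f@B1}   OUT={a@B3, b@B2, c@B4, d@B4, f@B1}
  B5:   IN={a@B3, b@B2, c@B4, d@B4, f@B1}   OUT={a@B5, b@B2, c@B5, d@B4, f@B5}
  B6:   IN={a@B5, b@B2, c@B5, d@B4, f@B5}   OUT={a@B5, b@B2, c@B5, d@B4, e@B6, f@B5}
  B7:   IN={a@B1, a@B2, a@B5, b@B2, c@B5, d@B1, d@B4, e@B6, f@B1, f@B5}   OUT={a@B1, a@B2, a@B5, b@B2, c@B5, d@B1, d@B4, e@B6, f@B7}
  B8:   IN={a@B1, a@B2, a@B5, b@B2, c@B5, d@B1, d@B4, e@B6, f@B5, f@B7}   OUT={a@B1, a@B2, a@B5, b@B2, c@B5, d@B8, e@B8, f@B5, f@B7}

Merge at B8: IN[B8] = OUT[B6] ⊔ OUT[B7] = {a@B1, a@B2, a@B5, b@B2, c@B5, d@B1, d@B4, e@B6, f@B5, f@B7}
Applying B8's transfer function to that IN value gives OUT[B8] (row B8 above).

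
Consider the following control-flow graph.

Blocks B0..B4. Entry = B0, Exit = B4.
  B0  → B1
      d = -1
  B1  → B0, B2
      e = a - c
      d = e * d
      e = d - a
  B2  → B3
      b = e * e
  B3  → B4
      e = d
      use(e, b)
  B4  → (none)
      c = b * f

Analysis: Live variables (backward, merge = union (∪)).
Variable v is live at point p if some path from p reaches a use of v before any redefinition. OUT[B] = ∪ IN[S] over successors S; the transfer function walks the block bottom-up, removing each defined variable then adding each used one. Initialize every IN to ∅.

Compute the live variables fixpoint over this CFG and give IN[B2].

Fixpoint table:
  B0:   IN={a, c, f}   OUT={a, c, d, f}
  B1:   IN={a, c, d, f}   OUT={a, c, d, e, f}
  B2:   IN={d, e, f}   OUT={b, d, f}
  B3:   IN={b, d, f}   OUT={b, f}
  B4:   IN={b, f}   OUT={}

Merge at B2: OUT[B2] = IN[B3] = {b, d, f}
Applying B2's transfer function to that OUT value gives IN[B2] (row B2 above).

Answer: {d, e, f}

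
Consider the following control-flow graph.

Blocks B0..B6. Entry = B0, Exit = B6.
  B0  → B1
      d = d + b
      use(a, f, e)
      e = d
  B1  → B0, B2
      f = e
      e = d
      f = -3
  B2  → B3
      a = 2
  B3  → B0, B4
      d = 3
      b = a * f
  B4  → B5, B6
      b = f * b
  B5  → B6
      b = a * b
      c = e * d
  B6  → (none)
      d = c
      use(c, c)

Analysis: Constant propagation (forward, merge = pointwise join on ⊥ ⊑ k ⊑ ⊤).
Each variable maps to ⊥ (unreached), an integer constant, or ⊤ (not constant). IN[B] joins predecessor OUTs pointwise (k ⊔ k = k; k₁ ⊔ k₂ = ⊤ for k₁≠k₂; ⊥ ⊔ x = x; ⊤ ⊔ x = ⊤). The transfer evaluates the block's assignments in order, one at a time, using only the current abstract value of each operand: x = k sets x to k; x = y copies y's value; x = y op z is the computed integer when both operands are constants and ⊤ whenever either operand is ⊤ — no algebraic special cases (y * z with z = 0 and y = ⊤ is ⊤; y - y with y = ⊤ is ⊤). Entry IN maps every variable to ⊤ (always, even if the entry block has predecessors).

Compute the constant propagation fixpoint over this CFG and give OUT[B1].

Answer: {a: ⊤, b: ⊤, c: ⊤, d: ⊤, e: ⊤, f: -3}

Trace:
Converged values:
  B0:  IN=(all ⊤)  OUT=(all ⊤)
  B1:  IN=(all ⊤)  OUT={f:-3; rest ⊤}
  B2:  IN={f:-3; rest ⊤}  OUT={a:2, f:-3; rest ⊤}
  B3:  IN={a:2, f:-3; rest ⊤}  OUT={a:2, b:-6, d:3, f:-3; rest ⊤}
  B4:  IN={a:2, b:-6, d:3, f:-3; rest ⊤}  OUT={a:2, b:18, d:3, f:-3; rest ⊤}
  B5:  IN={a:2, b:18, d:3, f:-3; rest ⊤}  OUT={a:2, b:36, d:3, f:-3; rest ⊤}
  B6:  IN={a:2, d:3, f:-3; rest ⊤}  OUT={a:2, f:-3; rest ⊤}

Merge at B1: IN[B1] = OUT[B0] = {a: ⊤, b: ⊤, c: ⊤, d: ⊤, e: ⊤, f: ⊤}
Applying B1's transfer function to that IN value gives OUT[B1] (row B1 above).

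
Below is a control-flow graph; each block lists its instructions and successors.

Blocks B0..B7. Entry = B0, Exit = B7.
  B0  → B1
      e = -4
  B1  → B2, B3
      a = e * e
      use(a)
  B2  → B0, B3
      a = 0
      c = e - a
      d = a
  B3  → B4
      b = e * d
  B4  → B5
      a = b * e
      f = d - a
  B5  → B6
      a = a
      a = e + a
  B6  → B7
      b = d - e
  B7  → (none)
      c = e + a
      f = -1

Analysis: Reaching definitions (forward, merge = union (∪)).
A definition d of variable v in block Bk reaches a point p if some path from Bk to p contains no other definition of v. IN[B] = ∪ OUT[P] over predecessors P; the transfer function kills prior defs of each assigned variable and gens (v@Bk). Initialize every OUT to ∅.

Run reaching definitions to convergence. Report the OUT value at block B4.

Fixpoint table:
  B0: | IN={a@B2, c@B2, d@B2, e@B0} | OUT={a@B2, c@B2, d@B2, e@B0}
  B1: | IN={a@B2, c@B2, d@B2, e@B0} | OUT={a@B1, c@B2, d@B2, e@B0}
  B2: | IN={a@B1, c@B2, d@B2, e@B0} | OUT={a@B2, c@B2, d@B2, e@B0}
  B3: | IN={a@B1, a@B2, c@B2, d@B2, e@B0} | OUT={a@B1, a@B2, b@B3, c@B2, d@B2, e@B0}
  B4: | IN={a@B1, a@B2, b@B3, c@B2, d@B2, e@B0} | OUT={a@B4, b@B3, c@B2, d@B2, e@B0, f@B4}
  B5: | IN={a@B4, b@B3, c@B2, d@B2, e@B0, f@B4} | OUT={a@B5, b@B3, c@B2, d@B2, e@B0, f@B4}
  B6: | IN={a@B5, b@B3, c@B2, d@B2, e@B0, f@B4} | OUT={a@B5, b@B6, c@B2, d@B2, e@B0, f@B4}
  B7: | IN={a@B5, b@B6, c@B2, d@B2, e@B0, f@B4} | OUT={a@B5, b@B6, c@B7, d@B2, e@B0, f@B7}

Merge at B4: IN[B4] = OUT[B3] = {a@B1, a@B2, b@B3, c@B2, d@B2, e@B0}
Applying B4's transfer function to that IN value gives OUT[B4] (row B4 above).

Answer: {a@B4, b@B3, c@B2, d@B2, e@B0, f@B4}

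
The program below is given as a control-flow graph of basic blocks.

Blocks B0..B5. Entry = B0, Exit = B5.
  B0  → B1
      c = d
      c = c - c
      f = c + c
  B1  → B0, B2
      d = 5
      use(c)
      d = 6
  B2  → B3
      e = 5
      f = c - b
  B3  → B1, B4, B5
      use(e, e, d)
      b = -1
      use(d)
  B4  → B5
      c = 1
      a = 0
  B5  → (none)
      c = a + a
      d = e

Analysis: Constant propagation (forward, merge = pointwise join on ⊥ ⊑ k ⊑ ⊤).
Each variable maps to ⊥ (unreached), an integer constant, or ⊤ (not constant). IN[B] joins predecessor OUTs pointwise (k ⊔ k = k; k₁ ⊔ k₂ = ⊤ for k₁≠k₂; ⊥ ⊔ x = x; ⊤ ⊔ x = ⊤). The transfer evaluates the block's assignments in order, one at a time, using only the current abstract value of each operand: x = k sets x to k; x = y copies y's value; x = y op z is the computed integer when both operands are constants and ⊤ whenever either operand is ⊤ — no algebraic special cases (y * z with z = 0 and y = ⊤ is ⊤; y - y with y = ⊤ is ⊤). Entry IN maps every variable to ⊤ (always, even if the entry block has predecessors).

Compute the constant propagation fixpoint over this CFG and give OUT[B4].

Answer: {a: 0, b: -1, c: 1, d: 6, e: 5, f: ⊤}

Working:
Fixpoint table:
  B0: | IN=(all ⊤) | OUT=(all ⊤)
  B1: | IN=(all ⊤) | OUT={d:6; rest ⊤}
  B2: | IN={d:6; rest ⊤} | OUT={d:6, e:5; rest ⊤}
  B3: | IN={d:6, e:5; rest ⊤} | OUT={b:-1, d:6, e:5; rest ⊤}
  B4: | IN={b:-1, d:6, e:5; rest ⊤} | OUT={a:0, b:-1, c:1, d:6, e:5; rest ⊤}
  B5: | IN={b:-1, d:6, e:5; rest ⊤} | OUT={b:-1, d:5, e:5; rest ⊤}

Merge at B4: IN[B4] = OUT[B3] = {a: ⊤, b: -1, c: ⊤, d: 6, e: 5, f: ⊤}
Applying B4's transfer function to that IN value gives OUT[B4] (row B4 above).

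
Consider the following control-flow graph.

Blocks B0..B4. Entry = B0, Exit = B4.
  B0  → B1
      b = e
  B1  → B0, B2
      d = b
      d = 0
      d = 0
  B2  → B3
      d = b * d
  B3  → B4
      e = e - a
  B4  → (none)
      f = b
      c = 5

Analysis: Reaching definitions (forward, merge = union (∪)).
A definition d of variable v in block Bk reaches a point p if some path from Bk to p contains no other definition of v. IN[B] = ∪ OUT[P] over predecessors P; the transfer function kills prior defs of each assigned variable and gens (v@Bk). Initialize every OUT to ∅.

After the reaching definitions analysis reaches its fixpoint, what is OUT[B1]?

Answer: {b@B0, d@B1}

Trace:
Per-block solution:
  B0:   IN={b@B0, d@B1}   OUT={b@B0, d@B1}
  B1:   IN={b@B0, d@B1}   OUT={b@B0, d@B1}
  B2:   IN={b@B0, d@B1}   OUT={b@B0, d@B2}
  B3:   IN={b@B0, d@B2}   OUT={b@B0, d@B2, e@B3}
  B4:   IN={b@B0, d@B2, e@B3}   OUT={b@B0, c@B4, d@B2, e@B3, f@B4}

Merge at B1: IN[B1] = OUT[B0] = {b@B0, d@B1}
Applying B1's transfer function to that IN value gives OUT[B1] (row B1 above).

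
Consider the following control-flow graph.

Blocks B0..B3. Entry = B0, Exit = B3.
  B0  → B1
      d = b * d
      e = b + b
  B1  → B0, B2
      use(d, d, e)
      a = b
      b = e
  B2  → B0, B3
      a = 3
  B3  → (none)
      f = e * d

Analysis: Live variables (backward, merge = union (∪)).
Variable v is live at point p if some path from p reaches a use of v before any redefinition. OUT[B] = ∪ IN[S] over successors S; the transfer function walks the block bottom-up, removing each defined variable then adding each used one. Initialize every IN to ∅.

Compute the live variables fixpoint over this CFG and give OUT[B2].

Fixpoint table:
  B0:  IN={b, d}  OUT={b, d, e}
  B1:  IN={b, d, e}  OUT={b, d, e}
  B2:  IN={b, d, e}  OUT={b, d, e}
  B3:  IN={d, e}  OUT={}

Merge at B2: OUT[B2] = IN[B0] ⊔ IN[B3] = {b, d, e}

Answer: {b, d, e}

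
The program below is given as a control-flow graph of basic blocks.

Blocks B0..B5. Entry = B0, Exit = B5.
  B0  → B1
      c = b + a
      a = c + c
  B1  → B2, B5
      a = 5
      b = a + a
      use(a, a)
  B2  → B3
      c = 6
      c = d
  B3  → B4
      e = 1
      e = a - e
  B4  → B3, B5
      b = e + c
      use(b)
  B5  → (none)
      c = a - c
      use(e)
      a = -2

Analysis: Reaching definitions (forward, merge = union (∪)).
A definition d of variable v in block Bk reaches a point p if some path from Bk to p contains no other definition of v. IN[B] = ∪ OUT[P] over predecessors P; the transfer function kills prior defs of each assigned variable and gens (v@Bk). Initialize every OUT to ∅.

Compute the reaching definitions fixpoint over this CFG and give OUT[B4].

Answer: {a@B1, b@B4, c@B2, e@B3}

Working:
Converged values:
  B0:  IN={}  OUT={a@B0, c@B0}
  B1:  IN={a@B0, c@B0}  OUT={a@B1, b@B1, c@B0}
  B2:  IN={a@B1, b@B1, c@B0}  OUT={a@B1, b@B1, c@B2}
  B3:  IN={a@B1, b@B1, b@B4, c@B2, e@B3}  OUT={a@B1, b@B1, b@B4, c@B2, e@B3}
  B4:  IN={a@B1, b@B1, b@B4, c@B2, e@B3}  OUT={a@B1, b@B4, c@B2, e@B3}
  B5:  IN={a@B1, b@B1, b@B4, c@B0, c@B2, e@B3}  OUT={a@B5, b@B1, b@B4, c@B5, e@B3}

Merge at B4: IN[B4] = OUT[B3] = {a@B1, b@B1, b@B4, c@B2, e@B3}
Applying B4's transfer function to that IN value gives OUT[B4] (row B4 above).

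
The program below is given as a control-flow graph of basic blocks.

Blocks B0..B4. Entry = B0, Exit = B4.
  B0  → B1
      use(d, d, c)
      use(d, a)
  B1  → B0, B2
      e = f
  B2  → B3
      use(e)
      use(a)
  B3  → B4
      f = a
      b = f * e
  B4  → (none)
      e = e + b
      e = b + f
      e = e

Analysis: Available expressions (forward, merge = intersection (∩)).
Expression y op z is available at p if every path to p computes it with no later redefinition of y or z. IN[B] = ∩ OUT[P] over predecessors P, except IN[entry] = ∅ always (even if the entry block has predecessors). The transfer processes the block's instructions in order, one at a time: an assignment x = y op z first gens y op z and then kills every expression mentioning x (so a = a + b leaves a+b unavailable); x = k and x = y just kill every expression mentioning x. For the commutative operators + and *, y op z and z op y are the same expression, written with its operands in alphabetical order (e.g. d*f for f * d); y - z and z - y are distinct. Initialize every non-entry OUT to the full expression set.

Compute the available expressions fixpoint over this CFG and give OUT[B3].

Answer: {e*f}

Derivation:
Fixpoint table:
  B0:   IN={}   OUT={}
  B1:   IN={}   OUT={}
  B2:   IN={}   OUT={}
  B3:   IN={}   OUT={e*f}
  B4:   IN={e*f}   OUT={b+f}

Merge at B3: IN[B3] = OUT[B2] = {}
Applying B3's transfer function to that IN value gives OUT[B3] (row B3 above).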